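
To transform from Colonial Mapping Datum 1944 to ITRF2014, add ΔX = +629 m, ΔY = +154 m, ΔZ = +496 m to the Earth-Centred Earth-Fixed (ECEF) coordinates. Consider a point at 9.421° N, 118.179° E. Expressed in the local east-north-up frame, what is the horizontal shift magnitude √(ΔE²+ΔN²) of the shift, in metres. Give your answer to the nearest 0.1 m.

The local east axis at (φ, λ) is (−sin λ, cos λ, 0), so ΔE = −sin(118.179°)·629 + cos(118.179°)·154 = -627.17 m.
The local north axis is (−sin φ cos λ, −sin φ sin λ, cos φ), giving ΔN = 48.620 − 22.220 + 489.310 = 515.71 m.
Horizontal magnitude = √(ΔE² + ΔN²) = √((-627.17)² + 515.71²) = 811.97 m.

812.0 m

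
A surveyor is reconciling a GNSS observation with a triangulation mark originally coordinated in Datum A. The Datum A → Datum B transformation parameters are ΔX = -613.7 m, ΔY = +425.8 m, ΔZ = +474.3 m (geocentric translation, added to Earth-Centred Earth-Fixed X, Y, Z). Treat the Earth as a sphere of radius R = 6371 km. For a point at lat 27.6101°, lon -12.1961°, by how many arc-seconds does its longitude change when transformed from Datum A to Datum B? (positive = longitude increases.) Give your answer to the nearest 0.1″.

sin φ = 0.463452, cos φ = 0.886122, sin λ = -0.211258, cos λ = 0.977430.
East component: ΔE = −sin λ·ΔX + cos λ·ΔY = −(-0.211258)(-613.7) + (0.977430)(425.8) = 286.54 m.
1° of latitude spans πR/180 = 111195 m; at latitude φ, 1° of longitude spans that × cos φ = 98532.3 m, so Δλ = 286.54 / 98532.3 × 3600 = 10.469″.

Δλ = 10.5″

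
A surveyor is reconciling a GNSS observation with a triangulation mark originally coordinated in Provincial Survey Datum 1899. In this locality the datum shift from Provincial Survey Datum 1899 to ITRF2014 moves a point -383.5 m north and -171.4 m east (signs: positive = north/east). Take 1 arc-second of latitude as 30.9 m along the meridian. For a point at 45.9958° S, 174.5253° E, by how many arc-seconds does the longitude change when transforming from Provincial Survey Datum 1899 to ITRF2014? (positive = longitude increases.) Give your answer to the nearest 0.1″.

Δλ = -8.0″

At latitude -45.9958°, cos φ = 0.694711.
1″ of longitude at this latitude = 30.90 × cos φ = 21.4666 m, so Δλ = -171.4 / 21.4666 = -7.985″.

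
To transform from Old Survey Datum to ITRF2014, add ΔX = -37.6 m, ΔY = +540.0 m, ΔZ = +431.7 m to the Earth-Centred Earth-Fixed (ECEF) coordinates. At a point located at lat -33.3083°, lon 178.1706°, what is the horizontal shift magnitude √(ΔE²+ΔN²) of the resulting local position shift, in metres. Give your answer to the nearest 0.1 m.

At φ = -33.3083°, λ = 178.1706°: sin φ = -0.549144, cos φ = 0.835728, sin λ = 0.031924, cos λ = -0.999490.
ΔE = −sin λ·ΔX + cos λ·ΔY = −(0.031924)·(-37.6) + (-0.999490)·(540.0) = -538.52 m.
ΔN = −sin φ cos λ·ΔX − sin φ sin λ·ΔY + cos φ·ΔZ = −(-0.549144)(-0.999490)(-37.6) − (-0.549144)(0.031924)(540.0) + (0.835728)(431.7) = 390.89 m.
Horizontal magnitude = √(ΔE² + ΔN²) = √((-538.52)² + 390.89²) = 665.43 m.

665.4 m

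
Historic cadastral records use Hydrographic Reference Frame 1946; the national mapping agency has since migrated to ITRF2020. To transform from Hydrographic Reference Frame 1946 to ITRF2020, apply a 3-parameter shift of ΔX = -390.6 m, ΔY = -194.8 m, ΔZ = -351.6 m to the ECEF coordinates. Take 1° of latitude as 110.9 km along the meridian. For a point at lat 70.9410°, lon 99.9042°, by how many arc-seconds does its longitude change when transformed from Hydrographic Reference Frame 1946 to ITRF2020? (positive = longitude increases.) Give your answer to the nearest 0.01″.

sin φ = 0.945183, cos φ = 0.326542, sin λ = 0.985097, cos λ = -0.172001.
East component: ΔE = −sin λ·ΔX + cos λ·ΔY = −(0.985097)(-390.6) + (-0.172001)(-194.8) = 418.28 m.
1° of latitude spans 110900 m; at latitude φ, 1° of longitude spans that × cos φ = 36213.5 m, so Δλ = 418.28 / 36213.5 × 3600 = 41.582″.

Δλ = 41.58″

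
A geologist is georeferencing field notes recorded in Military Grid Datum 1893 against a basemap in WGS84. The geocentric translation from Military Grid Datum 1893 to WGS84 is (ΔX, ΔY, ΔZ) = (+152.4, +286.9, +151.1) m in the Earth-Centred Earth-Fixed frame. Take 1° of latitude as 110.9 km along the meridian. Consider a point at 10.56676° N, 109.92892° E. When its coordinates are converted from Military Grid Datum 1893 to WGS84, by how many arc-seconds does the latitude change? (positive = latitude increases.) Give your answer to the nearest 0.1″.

sin φ = 0.183381, cos φ = 0.983042, sin λ = 0.940116, cos λ = -0.340854.
North component: ΔN = −sin φ cos λ·ΔX − sin φ sin λ·ΔY + cos φ·ΔZ = −(0.183381)(-0.340854)(152.4) − (0.183381)(0.940116)(286.9) + (0.983042)(151.1) = 108.60 m.
1° of latitude spans 110900 m, so Δφ = 108.60 / 110900 × 3600 = 3.525″.

Δφ = 3.5″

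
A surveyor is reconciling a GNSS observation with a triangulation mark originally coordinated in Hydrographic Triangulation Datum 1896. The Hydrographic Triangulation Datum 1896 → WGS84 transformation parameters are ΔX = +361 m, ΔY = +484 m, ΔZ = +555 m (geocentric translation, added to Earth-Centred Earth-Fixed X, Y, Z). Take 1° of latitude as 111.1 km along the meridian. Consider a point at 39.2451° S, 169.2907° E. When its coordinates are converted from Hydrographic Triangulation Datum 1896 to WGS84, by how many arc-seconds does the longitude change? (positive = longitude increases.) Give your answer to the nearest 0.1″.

Δλ = -22.7″

sin φ = -0.632639, cos φ = 0.774447, sin λ = 0.185826, cos λ = -0.982583.
East component: ΔE = −sin λ·ΔX + cos λ·ΔY = −(0.185826)(361) + (-0.982583)(484) = -542.65 m.
1° of latitude spans 111100 m; at latitude φ, 1° of longitude spans that × cos φ = 86041.0 m, so Δλ = -542.65 / 86041.0 × 3600 = -22.705″.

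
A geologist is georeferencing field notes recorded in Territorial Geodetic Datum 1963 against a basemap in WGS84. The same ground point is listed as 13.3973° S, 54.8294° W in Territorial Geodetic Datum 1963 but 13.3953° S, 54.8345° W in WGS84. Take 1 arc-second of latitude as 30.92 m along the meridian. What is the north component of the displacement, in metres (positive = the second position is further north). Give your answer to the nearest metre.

Δφ = -13.3953° − -13.3973° = +0.0020°; Δλ = -54.8345° − -54.8294° = -0.0051°.
1° of latitude = 3600 × 30.92 = 111312 m.
ΔN = Δφ × 111312 = 222.6 m; ΔE = Δλ × 111312 × cos(-13.3973°) = -0.0051 × 111312 × 0.972787 = -552.2 m.

ΔN = 223 m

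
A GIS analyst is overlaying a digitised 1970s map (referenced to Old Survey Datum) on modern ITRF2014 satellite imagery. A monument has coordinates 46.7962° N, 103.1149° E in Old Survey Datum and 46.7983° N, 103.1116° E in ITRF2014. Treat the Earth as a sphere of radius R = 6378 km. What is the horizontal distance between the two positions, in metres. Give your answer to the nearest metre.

343 m

Δφ = 46.7983° − 46.7962° = +0.0021°; Δλ = 103.1116° − 103.1149° = -0.0033°.
1° along a meridian = πR/180 = 111317 m.
ΔN = Δφ × 111317 = 233.8 m; ΔE = Δλ × 111317 × cos(46.7962°) = -0.0033 × 111317 × 0.684595 = -251.5 m.
Distance = √(ΔE² + ΔN²) = √((-251.5)² + 233.8²) = 343.4 m.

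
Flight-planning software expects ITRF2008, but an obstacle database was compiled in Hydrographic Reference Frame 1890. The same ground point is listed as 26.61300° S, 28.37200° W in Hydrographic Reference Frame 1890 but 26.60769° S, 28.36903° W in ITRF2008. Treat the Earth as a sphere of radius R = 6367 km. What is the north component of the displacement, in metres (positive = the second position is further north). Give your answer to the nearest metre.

Δφ = -26.60769° − -26.61300° = +0.00531°; Δλ = -28.36903° − -28.37200° = +0.00297°.
1° along a meridian = πR/180 = 111125 m.
ΔN = Δφ × 111125 = 590.1 m; ΔE = Δλ × 111125 × cos(-26.61300°) = +0.00297 × 111125 × 0.894053 = 295.1 m.

ΔN = 590 m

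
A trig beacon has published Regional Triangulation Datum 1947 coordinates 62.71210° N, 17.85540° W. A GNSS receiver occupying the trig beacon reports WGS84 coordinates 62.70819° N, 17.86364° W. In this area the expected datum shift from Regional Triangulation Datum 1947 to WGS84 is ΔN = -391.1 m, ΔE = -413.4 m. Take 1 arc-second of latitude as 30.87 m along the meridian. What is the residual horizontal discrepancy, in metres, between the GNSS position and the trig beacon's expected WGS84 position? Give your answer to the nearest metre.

44 m

Observed coordinate differences: Δφ = -0.00391°, Δλ = -0.00824°.
Converting to metres (1° lat = 111132 m, cos φ = 0.458462): observed ΔN = -434.5 m, observed ΔE = -419.8 m.
Subtracting the expected shift leaves a residual of -434.5 − (-391.1) = -43.4 m north and -419.8 − (-413.4) = -6.4 m east.
Residual distance = √((-43.4)² + (-6.4)²) = 43.9 m.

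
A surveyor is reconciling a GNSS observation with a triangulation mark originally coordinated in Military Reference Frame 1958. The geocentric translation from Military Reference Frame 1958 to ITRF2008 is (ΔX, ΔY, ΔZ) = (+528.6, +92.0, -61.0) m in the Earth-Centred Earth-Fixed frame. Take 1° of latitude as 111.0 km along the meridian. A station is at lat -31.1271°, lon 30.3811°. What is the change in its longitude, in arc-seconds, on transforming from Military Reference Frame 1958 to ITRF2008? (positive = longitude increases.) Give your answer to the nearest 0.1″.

sin φ = -0.516938, cos φ = 0.856023, sin λ = 0.505749, cos λ = 0.862681.
East component: ΔE = −sin λ·ΔX + cos λ·ΔY = −(0.505749)(528.6) + (0.862681)(92.0) = -187.97 m.
1° of latitude spans 111000 m; at latitude φ, 1° of longitude spans that × cos φ = 95018.5 m, so Δλ = -187.97 / 95018.5 × 3600 = -7.122″.

Δλ = -7.1″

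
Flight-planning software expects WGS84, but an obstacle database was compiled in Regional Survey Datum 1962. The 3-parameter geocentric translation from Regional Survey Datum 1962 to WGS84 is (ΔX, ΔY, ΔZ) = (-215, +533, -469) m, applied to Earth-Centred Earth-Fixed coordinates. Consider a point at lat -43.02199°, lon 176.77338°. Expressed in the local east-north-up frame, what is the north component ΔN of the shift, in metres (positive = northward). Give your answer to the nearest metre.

At φ = -43.02199°, λ = 176.77338°: sin φ = -0.682279, cos φ = 0.731092, sin λ = 0.056285, cos λ = -0.998415.
ΔN = −sin φ cos λ·ΔX − sin φ sin λ·ΔY + cos φ·ΔZ = −(-0.682279)(-0.998415)(-215) − (-0.682279)(0.056285)(533) + (0.731092)(-469) = -175.96 m.

ΔN = -176 m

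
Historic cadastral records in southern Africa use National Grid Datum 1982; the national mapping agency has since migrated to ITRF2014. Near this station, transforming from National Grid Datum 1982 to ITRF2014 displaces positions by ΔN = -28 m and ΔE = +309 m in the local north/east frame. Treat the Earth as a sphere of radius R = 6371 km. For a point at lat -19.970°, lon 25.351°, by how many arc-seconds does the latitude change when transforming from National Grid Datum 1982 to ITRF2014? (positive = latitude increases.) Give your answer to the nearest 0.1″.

Δφ = -0.9″

On a sphere of radius R, 1 rad of latitude = R, so Δφ = ΔN / R = -28.0 / 6371000 = -4.3949e-06 rad = -0.907″.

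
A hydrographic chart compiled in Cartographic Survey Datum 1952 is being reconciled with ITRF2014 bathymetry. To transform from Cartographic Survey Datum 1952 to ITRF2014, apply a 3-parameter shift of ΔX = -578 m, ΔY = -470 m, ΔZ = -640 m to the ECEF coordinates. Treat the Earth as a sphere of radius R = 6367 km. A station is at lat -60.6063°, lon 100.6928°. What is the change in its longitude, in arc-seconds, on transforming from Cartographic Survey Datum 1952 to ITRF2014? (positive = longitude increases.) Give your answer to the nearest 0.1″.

Δλ = 43.2″

sin φ = -0.871268, cos φ = 0.490808, sin λ = 0.982636, cos λ = -0.185543.
East component: ΔE = −sin λ·ΔX + cos λ·ΔY = −(0.982636)(-578) + (-0.185543)(-470) = 655.17 m.
1° of latitude spans πR/180 = 111125 m; at latitude φ, 1° of longitude spans that × cos φ = 54541.1 m, so Δλ = 655.17 / 54541.1 × 3600 = 43.245″.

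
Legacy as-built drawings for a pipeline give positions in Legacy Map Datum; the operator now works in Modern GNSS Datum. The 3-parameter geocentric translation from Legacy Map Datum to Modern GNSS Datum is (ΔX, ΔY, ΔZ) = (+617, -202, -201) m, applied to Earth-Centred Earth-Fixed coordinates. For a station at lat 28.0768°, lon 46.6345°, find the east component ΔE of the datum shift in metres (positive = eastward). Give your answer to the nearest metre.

At φ = 28.0768°, λ = 46.6345°: sin φ = 0.470655, cos φ = 0.882318, sin λ = 0.726988, cos λ = 0.686650.
ΔE = −sin λ·ΔX + cos λ·ΔY = −(0.726988)·(617) + (0.686650)·(-202) = -587.26 m.

ΔE = -587 m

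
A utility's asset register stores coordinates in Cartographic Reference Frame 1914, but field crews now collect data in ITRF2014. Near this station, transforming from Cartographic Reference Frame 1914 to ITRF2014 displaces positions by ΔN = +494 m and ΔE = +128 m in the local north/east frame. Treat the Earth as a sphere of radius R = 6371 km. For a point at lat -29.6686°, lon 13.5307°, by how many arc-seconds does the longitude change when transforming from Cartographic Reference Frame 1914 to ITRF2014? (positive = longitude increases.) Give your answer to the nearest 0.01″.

Δλ = 4.77″

At latitude -29.6686°, cos φ = 0.868903.
One radian of longitude at latitude φ spans R cos φ, so Δλ = ΔE / (R cos φ) = 128.0 / (6371000 × 0.868903) = 2.3122e-05 rad = 4.769″.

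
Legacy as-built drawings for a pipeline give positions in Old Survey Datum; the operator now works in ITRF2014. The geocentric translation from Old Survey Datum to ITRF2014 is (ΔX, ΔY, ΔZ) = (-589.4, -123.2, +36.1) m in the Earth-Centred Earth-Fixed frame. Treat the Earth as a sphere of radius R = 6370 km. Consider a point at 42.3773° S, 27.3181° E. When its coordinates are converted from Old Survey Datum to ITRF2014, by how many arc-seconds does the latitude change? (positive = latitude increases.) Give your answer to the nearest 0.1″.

Δφ = -11.8″

sin φ = -0.674010, cos φ = 0.738722, sin λ = 0.458930, cos λ = 0.888472.
North component: ΔN = −sin φ cos λ·ΔX − sin φ sin λ·ΔY + cos φ·ΔZ = −(-0.674010)(0.888472)(-589.4) − (-0.674010)(0.458930)(-123.2) + (0.738722)(36.1) = -364.40 m.
1° of latitude spans πR/180 = 111177 m, so Δφ = -364.40 / 111177 × 3600 = -11.799″.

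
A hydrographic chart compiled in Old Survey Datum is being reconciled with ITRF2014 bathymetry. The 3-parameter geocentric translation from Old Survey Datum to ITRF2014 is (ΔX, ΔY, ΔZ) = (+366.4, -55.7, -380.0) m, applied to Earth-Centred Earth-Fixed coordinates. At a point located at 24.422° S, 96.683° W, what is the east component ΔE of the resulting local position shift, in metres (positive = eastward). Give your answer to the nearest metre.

ΔE = 370 m

At φ = -24.422°, λ = -96.683°: sin φ = -0.413454, cos φ = 0.910525, sin λ = -0.993205, cos λ = -0.116376.
ΔE = −sin λ·ΔX + cos λ·ΔY = −(-0.993205)·(366.4) + (-0.116376)·(-55.7) = 370.39 m.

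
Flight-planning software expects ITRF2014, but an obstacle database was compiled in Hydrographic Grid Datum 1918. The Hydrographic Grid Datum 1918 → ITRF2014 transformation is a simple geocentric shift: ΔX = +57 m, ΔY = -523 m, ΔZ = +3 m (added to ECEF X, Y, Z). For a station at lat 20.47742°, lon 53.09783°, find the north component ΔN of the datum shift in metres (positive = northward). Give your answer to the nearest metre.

ΔN = 137 m

The local north axis is (−sin φ cos λ, −sin φ sin λ, cos φ), giving ΔN = -11.973 + 146.310 + 2.810 = 137.15 m.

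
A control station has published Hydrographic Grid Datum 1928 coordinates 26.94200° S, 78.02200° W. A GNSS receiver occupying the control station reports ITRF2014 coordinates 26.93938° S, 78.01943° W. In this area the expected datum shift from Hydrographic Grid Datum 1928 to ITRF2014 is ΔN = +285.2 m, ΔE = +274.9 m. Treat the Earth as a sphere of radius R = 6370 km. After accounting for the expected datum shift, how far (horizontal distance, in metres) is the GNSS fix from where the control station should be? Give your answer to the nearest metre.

Observed coordinate differences: Δφ = +0.00262°, Δλ = +0.00257°.
Converting to metres (1° lat = 111177 m, cos φ = 0.891466): observed ΔN = 291.3 m, observed ΔE = 254.7 m.
Subtracting the expected shift leaves a residual of 291.3 − (285.2) = 6.1 m north and 254.7 − (274.9) = -20.2 m east.
Residual distance = √(6.1² + (-20.2)²) = 21.1 m.

21 m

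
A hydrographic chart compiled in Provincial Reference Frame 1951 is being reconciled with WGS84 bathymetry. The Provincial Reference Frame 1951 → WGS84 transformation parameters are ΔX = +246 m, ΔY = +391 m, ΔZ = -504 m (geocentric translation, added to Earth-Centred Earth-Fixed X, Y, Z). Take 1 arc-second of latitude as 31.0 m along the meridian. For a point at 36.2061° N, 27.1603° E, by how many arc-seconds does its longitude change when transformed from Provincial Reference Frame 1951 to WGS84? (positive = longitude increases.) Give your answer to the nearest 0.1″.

sin φ = 0.590692, cos φ = 0.806897, sin λ = 0.456482, cos λ = 0.889733.
East component: ΔE = −sin λ·ΔX + cos λ·ΔY = −(0.456482)(246) + (0.889733)(391) = 235.59 m.
1° of latitude spans 3600 × 31.00 = 111600 m; at latitude φ, 1° of longitude spans that × cos φ = 90049.8 m, so Δλ = 235.59 / 90049.8 × 3600 = 9.418″.

Δλ = 9.4″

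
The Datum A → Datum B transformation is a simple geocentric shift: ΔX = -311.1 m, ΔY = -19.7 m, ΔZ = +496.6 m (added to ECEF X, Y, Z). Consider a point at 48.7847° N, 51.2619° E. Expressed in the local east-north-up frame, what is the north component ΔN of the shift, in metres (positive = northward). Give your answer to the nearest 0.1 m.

ΔN = 485.2 m

The local north axis is (−sin φ cos λ, −sin φ sin λ, cos φ), giving ΔN = 146.442 + 11.559 + 327.205 = 485.21 m.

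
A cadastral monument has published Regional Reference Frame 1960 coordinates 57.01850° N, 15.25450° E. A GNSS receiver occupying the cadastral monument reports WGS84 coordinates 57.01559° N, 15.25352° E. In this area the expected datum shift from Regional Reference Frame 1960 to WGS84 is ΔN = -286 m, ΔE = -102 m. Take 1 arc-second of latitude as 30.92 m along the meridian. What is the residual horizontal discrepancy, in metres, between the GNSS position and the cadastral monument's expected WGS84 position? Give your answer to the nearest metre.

Observed coordinate differences: Δφ = -0.00291°, Δλ = -0.00098°.
Converting to metres (1° lat = 111312 m, cos φ = 0.544368): observed ΔN = -323.9 m, observed ΔE = -59.4 m.
Subtracting the expected shift leaves a residual of -323.9 − (-286) = -37.9 m north and -59.4 − (-102) = 42.6 m east.
Residual distance = √((-37.9)² + 42.6²) = 57.0 m.

57 m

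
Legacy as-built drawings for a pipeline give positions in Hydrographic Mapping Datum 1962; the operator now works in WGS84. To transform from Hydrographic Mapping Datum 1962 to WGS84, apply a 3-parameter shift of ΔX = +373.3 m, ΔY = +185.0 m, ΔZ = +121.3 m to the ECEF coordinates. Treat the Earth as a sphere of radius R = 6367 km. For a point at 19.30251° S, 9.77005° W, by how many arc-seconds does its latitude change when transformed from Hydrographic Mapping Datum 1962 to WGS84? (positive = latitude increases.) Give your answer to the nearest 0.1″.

sin φ = -0.330556, cos φ = 0.943786, sin λ = -0.169694, cos λ = 0.985497.
North component: ΔN = −sin φ cos λ·ΔX − sin φ sin λ·ΔY + cos φ·ΔZ = −(-0.330556)(0.985497)(373.3) − (-0.330556)(-0.169694)(185.0) + (0.943786)(121.3) = 225.71 m.
1° of latitude spans πR/180 = 111125 m, so Δφ = 225.71 / 111125 × 3600 = 7.312″.

Δφ = 7.3″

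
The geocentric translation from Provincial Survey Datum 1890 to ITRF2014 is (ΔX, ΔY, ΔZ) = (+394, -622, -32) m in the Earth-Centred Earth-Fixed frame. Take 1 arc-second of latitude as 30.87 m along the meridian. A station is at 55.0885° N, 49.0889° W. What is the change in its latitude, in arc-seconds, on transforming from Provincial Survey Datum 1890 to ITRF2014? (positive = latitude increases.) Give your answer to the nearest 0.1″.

Δφ = -19.9″

sin φ = 0.820037, cos φ = 0.572310, sin λ = -0.755727, cos λ = 0.654887.
North component: ΔN = −sin φ cos λ·ΔX − sin φ sin λ·ΔY + cos φ·ΔZ = −(0.820037)(0.654887)(394) − (0.820037)(-0.755727)(-622) + (0.572310)(-32) = -615.37 m.
1° of latitude spans 3600 × 30.87 = 111132 m, so Δφ = -615.37 / 111132 × 3600 = -19.934″.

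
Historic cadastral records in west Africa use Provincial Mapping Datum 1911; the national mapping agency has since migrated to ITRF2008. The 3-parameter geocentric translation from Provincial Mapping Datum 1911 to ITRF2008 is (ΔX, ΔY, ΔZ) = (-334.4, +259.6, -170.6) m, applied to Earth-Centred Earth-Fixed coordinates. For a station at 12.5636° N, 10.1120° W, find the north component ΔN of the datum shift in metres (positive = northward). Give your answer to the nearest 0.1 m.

At φ = 12.5636°, λ = -10.1120°: sin φ = 0.217523, cos φ = 0.976055, sin λ = -0.175573, cos λ = 0.984466.
ΔN = −sin φ cos λ·ΔX − sin φ sin λ·ΔY + cos φ·ΔZ = −(0.217523)(0.984466)(-334.4) − (0.217523)(-0.175573)(259.6) + (0.976055)(-170.6) = -84.99 m.

ΔN = -85.0 m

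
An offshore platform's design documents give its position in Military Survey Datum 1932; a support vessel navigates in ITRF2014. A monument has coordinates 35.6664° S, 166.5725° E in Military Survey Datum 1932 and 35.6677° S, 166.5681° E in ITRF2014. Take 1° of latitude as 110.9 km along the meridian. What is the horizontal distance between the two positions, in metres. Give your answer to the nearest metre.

422 m

Δφ = -35.6677° − -35.6664° = -0.0013°; Δλ = 166.5681° − 166.5725° = -0.0044°.
ΔN = Δφ × 110900 = -144.2 m; ΔE = Δλ × 110900 × cos(-35.6664°) = -0.0044 × 110900 × 0.812426 = -396.4 m.
Distance = √(ΔE² + ΔN²) = √((-396.4)² + (-144.2)²) = 421.8 m.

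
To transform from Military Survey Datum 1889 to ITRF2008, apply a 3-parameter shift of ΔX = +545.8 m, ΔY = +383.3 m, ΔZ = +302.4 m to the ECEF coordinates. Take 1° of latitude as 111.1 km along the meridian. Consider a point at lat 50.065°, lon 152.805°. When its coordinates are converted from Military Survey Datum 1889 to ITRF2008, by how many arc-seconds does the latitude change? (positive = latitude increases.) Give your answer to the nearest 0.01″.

sin φ = 0.766773, cos φ = 0.641918, sin λ = 0.457020, cos λ = -0.889456.
North component: ΔN = −sin φ cos λ·ΔX − sin φ sin λ·ΔY + cos φ·ΔZ = −(0.766773)(-0.889456)(545.8) − (0.766773)(0.457020)(383.3) + (0.641918)(302.4) = 432.04 m.
1° of latitude spans 111100 m, so Δφ = 432.04 / 111100 × 3600 = 13.999″.

Δφ = 14.00″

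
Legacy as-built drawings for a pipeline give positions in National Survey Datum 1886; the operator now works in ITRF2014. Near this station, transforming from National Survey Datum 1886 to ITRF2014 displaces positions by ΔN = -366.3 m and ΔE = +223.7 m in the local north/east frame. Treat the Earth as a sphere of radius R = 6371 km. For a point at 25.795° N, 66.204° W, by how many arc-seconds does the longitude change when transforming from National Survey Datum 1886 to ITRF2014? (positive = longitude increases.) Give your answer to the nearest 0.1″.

At latitude 25.795°, cos φ = 0.900357.
One radian of longitude at latitude φ spans R cos φ, so Δλ = ΔE / (R cos φ) = 223.7 / (6371000 × 0.900357) = 3.8998e-05 rad = 8.044″.

Δλ = 8.0″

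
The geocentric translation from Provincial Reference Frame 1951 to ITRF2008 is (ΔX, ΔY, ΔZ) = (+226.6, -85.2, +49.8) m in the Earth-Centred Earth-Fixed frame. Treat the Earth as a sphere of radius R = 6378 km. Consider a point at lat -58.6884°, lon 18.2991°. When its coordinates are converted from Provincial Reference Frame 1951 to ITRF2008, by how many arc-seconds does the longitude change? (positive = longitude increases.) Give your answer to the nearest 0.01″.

Δλ = -9.46″

sin φ = -0.854354, cos φ = 0.519692, sin λ = 0.313978, cos λ = 0.949430.
East component: ΔE = −sin λ·ΔX + cos λ·ΔY = −(0.313978)(226.6) + (0.949430)(-85.2) = -152.04 m.
1° of latitude spans πR/180 = 111317 m; at latitude φ, 1° of longitude spans that × cos φ = 57850.6 m, so Δλ = -152.04 / 57850.6 × 3600 = -9.461″.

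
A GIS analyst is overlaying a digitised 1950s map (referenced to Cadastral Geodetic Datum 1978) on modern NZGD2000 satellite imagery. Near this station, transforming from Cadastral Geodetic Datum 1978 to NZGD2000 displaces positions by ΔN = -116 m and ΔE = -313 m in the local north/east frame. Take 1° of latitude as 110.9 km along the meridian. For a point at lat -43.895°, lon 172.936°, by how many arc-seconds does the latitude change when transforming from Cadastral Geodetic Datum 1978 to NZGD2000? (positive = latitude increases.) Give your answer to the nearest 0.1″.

Δφ = -3.8″

1° of latitude = 110.9 km, so Δφ = -116.0 / 110900 = -0.0010460° = -3.766″.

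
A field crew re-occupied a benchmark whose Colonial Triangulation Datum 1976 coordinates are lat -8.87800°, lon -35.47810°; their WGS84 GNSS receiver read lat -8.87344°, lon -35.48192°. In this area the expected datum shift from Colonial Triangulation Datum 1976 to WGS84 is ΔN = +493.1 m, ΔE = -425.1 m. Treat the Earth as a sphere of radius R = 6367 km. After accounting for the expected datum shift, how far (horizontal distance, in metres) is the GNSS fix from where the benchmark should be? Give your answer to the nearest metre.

15 m

Observed coordinate differences: Δφ = +0.00456°, Δλ = -0.00382°.
Converting to metres (1° lat = 111125 m, cos φ = 0.988019): observed ΔN = 506.7 m, observed ΔE = -419.4 m.
Subtracting the expected shift leaves a residual of 506.7 − (493.1) = 13.6 m north and -419.4 − (-425.1) = 5.7 m east.
Residual distance = √(13.6² + 5.7²) = 14.8 m.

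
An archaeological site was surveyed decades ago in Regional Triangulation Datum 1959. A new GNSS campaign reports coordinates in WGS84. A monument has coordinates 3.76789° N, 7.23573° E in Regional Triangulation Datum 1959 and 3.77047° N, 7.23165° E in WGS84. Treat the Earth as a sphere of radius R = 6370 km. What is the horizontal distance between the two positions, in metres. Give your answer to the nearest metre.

Δφ = 3.77047° − 3.76789° = +0.00258°; Δλ = 7.23165° − 7.23573° = -0.00408°.
1° along a meridian = πR/180 = 111177 m.
ΔN = Δφ × 111177 = 286.8 m; ΔE = Δλ × 111177 × cos(3.76789°) = -0.00408 × 111177 × 0.997838 = -452.6 m.
Distance = √(ΔE² + ΔN²) = √((-452.6)² + 286.8²) = 535.9 m.

536 m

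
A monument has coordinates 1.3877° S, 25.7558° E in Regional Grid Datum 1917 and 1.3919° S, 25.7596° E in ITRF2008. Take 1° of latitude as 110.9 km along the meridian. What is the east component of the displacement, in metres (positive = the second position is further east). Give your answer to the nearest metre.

Δφ = -1.3919° − -1.3877° = -0.0042°; Δλ = 25.7596° − 25.7558° = +0.0038°.
ΔN = Δφ × 110900 = -465.8 m; ΔE = Δλ × 110900 × cos(-1.3877°) = +0.0038 × 110900 × 0.999707 = 421.3 m.

ΔE = 421 m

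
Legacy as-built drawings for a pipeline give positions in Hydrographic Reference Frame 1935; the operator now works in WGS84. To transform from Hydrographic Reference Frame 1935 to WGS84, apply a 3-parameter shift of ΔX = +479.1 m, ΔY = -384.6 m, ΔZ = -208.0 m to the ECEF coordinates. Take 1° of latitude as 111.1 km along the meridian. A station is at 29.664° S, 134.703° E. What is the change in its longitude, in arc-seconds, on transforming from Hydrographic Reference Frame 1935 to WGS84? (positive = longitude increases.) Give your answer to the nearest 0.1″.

Δλ = -2.6″

sin φ = -0.494913, cos φ = 0.868943, sin λ = 0.710763, cos λ = -0.703432.
East component: ΔE = −sin λ·ΔX + cos λ·ΔY = −(0.710763)(479.1) + (-0.703432)(-384.6) = -69.99 m.
1° of latitude spans 111100 m; at latitude φ, 1° of longitude spans that × cos φ = 96539.5 m, so Δλ = -69.99 / 96539.5 × 3600 = -2.610″.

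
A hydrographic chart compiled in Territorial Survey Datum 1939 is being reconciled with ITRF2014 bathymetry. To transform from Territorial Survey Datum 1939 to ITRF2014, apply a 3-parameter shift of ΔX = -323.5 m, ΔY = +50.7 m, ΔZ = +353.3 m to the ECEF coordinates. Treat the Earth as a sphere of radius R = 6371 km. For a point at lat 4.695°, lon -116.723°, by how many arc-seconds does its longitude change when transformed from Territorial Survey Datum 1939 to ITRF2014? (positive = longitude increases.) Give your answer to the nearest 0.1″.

sin φ = 0.081852, cos φ = 0.996645, sin λ = -0.893191, cos λ = -0.449678.
East component: ΔE = −sin λ·ΔX + cos λ·ΔY = −(-0.893191)(-323.5) + (-0.449678)(50.7) = -311.75 m.
1° of latitude spans πR/180 = 111195 m; at latitude φ, 1° of longitude spans that × cos φ = 110821.8 m, so Δλ = -311.75 / 110821.8 × 3600 = -10.127″.

Δλ = -10.1″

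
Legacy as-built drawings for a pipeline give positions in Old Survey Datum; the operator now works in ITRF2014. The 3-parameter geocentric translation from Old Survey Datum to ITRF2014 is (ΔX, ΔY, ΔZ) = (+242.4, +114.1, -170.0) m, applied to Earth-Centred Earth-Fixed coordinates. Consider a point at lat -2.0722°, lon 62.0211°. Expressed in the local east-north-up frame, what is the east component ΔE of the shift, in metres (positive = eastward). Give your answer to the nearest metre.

ΔE = -161 m

The local east axis at (φ, λ) is (−sin λ, cos λ, 0), so ΔE = −sin(62.0211°)·242.4 + cos(62.0211°)·114.1 = -160.54 m.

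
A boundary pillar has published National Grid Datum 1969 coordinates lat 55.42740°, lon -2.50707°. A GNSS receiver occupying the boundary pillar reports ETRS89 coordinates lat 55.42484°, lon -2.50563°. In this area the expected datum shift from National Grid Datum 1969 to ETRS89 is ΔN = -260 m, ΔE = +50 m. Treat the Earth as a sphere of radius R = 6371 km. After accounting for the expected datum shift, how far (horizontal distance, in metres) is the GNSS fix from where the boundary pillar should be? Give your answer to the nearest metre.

Observed coordinate differences: Δφ = -0.00256°, Δλ = +0.00144°.
Converting to metres (1° lat = 111195 m, cos φ = 0.567450): observed ΔN = -284.7 m, observed ΔE = 90.9 m.
Subtracting the expected shift leaves a residual of -284.7 − (-260) = -24.7 m north and 90.9 − (50) = 40.9 m east.
Residual distance = √((-24.7)² + 40.9²) = 47.7 m.

48 m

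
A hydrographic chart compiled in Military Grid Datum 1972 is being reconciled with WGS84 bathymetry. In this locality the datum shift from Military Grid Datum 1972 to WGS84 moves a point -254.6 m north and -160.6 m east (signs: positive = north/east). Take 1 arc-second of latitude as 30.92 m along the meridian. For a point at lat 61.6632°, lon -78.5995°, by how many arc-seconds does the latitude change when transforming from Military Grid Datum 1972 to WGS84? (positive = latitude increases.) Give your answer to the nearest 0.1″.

1″ of latitude = 30.92 m, so Δφ = -254.6 / 30.92 = -8.234″.

Δφ = -8.2″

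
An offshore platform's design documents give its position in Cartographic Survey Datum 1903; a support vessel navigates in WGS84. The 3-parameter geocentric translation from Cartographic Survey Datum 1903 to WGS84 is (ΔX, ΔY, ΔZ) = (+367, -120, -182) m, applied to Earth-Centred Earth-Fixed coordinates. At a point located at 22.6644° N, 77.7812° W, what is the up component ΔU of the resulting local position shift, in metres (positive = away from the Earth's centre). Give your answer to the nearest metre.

ΔU = 110 m

At φ = 22.6644°, λ = -77.7812°: sin φ = 0.385333, cos φ = 0.922778, sin λ = -0.977347, cos λ = 0.211645.
ΔU = cos φ cos λ·ΔX + cos φ sin λ·ΔY + sin φ·ΔZ = (0.922778)(0.211645)(367) + (0.922778)(-0.977347)(-120) + (0.385333)(-182) = 109.77 m.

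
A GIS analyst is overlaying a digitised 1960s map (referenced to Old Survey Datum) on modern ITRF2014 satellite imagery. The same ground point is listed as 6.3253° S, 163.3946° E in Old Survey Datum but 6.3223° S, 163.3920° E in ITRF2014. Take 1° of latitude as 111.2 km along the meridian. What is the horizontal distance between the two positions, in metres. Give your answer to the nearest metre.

Δφ = -6.3223° − -6.3253° = +0.0030°; Δλ = 163.3920° − 163.3946° = -0.0026°.
ΔN = Δφ × 111200 = 333.6 m; ΔE = Δλ × 111200 × cos(-6.3253°) = -0.0026 × 111200 × 0.993912 = -287.4 m.
Distance = √(ΔE² + ΔN²) = √((-287.4)² + 333.6²) = 440.3 m.

440 m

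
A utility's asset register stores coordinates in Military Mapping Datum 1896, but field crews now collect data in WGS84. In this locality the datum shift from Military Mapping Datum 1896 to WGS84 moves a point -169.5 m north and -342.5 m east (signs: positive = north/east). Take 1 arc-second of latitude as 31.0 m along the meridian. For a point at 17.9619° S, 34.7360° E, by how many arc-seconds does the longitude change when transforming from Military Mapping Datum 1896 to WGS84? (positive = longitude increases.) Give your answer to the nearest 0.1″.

Δλ = -11.6″

At latitude -17.9619°, cos φ = 0.951262.
1″ of longitude at this latitude = 31.00 × cos φ = 29.4891 m, so Δλ = -342.5 / 29.4891 = -11.614″.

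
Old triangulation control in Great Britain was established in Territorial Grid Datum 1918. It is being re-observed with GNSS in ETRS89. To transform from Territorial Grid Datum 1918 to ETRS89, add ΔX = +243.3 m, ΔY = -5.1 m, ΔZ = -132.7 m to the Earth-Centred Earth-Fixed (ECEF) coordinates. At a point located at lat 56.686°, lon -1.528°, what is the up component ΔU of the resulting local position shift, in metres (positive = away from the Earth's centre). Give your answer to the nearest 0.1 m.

ΔU = 22.8 m

The local up (radial) axis is (cos φ cos λ, cos φ sin λ, sin φ), giving ΔU = 133.579 + 0.075 − 110.894 = 22.76 m.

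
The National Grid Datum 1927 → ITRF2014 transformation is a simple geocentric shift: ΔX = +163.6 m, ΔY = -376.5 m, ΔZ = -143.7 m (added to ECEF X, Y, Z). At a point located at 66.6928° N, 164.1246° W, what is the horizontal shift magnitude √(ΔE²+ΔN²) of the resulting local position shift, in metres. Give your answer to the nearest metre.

At φ = 66.6928°, λ = -164.1246°: sin φ = 0.918397, cos φ = 0.395661, sin λ = -0.273546, cos λ = -0.961859.
ΔE = −sin λ·ΔX + cos λ·ΔY = −(-0.273546)·(163.6) + (-0.961859)·(-376.5) = 406.89 m.
ΔN = −sin φ cos λ·ΔX − sin φ sin λ·ΔY + cos φ·ΔZ = −(0.918397)(-0.961859)(163.6) − (0.918397)(-0.273546)(-376.5) + (0.395661)(-143.7) = -6.92 m.
Horizontal magnitude = √(ΔE² + ΔN²) = √(406.89² + (-6.92)²) = 406.95 m.

407 m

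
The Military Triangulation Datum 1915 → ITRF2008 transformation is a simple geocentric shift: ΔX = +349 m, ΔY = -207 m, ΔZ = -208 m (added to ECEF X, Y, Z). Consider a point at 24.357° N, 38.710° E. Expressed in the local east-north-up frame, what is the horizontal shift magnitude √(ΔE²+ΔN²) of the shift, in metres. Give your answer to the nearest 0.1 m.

At φ = 24.357°, λ = 38.710°: sin φ = 0.412421, cos φ = 0.910993, sin λ = 0.625379, cos λ = 0.780321.
ΔE = −sin λ·ΔX + cos λ·ΔY = −(0.625379)·(349) + (0.780321)·(-207) = -379.78 m.
ΔN = −sin φ cos λ·ΔX − sin φ sin λ·ΔY + cos φ·ΔZ = −(0.412421)(0.780321)(349) − (0.412421)(0.625379)(-207) + (0.910993)(-208) = -248.41 m.
Horizontal magnitude = √(ΔE² + ΔN²) = √((-379.78)² + (-248.41)²) = 453.81 m.

453.8 m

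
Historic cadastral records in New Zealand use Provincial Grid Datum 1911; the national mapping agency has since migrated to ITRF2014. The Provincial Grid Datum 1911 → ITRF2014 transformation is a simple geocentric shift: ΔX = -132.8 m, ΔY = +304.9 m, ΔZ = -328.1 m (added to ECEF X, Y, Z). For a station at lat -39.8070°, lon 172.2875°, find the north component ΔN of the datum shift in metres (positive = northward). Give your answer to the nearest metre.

The local north axis is (−sin φ cos λ, −sin φ sin λ, cos φ), giving ΔN = 84.250 + 26.196 − 252.048 = -141.60 m.

ΔN = -142 m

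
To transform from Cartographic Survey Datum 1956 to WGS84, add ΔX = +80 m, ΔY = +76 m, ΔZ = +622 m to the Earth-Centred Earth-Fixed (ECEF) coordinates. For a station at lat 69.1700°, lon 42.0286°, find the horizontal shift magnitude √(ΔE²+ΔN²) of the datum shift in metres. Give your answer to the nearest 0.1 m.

118.1 m

The local east axis at (φ, λ) is (−sin λ, cos λ, 0), so ΔE = −sin(42.0286°)·80 + cos(42.0286°)·76 = 2.89 m.
The local north axis is (−sin φ cos λ, −sin φ sin λ, cos φ), giving ΔN = -55.541 − 47.556 + 221.181 = 118.08 m.
Horizontal magnitude = √(ΔE² + ΔN²) = √(2.89² + 118.08²) = 118.12 m.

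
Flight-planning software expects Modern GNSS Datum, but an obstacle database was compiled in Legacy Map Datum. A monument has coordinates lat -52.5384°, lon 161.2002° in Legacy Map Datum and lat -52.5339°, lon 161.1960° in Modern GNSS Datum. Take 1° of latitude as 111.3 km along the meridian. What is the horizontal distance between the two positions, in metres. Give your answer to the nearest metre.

Δφ = -52.5339° − -52.5384° = +0.0045°; Δλ = 161.1960° − 161.2002° = -0.0042°.
ΔN = Δφ × 111300 = 500.9 m; ΔE = Δλ × 111300 × cos(-52.5384°) = -0.0042 × 111300 × 0.608230 = -284.3 m.
Distance = √(ΔE² + ΔN²) = √((-284.3)² + 500.9²) = 575.9 m.

576 m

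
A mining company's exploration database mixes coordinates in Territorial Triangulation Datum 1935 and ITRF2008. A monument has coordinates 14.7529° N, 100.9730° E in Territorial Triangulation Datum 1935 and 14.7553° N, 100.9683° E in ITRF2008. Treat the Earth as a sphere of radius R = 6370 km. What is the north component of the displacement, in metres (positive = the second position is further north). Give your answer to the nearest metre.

ΔN = 267 m

Δφ = 14.7553° − 14.7529° = +0.0024°; Δλ = 100.9683° − 100.9730° = -0.0047°.
1° along a meridian = πR/180 = 111177 m.
ΔN = Δφ × 111177 = 266.8 m; ΔE = Δλ × 111177 × cos(14.7529°) = -0.0047 × 111177 × 0.967033 = -505.3 m.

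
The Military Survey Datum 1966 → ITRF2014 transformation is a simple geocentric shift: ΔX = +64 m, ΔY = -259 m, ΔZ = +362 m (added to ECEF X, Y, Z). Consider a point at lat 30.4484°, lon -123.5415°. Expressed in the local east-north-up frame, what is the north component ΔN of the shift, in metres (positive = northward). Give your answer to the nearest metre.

ΔN = 221 m

The local north axis is (−sin φ cos λ, −sin φ sin λ, cos φ), giving ΔN = 17.920 − 109.396 + 312.075 = 220.60 m.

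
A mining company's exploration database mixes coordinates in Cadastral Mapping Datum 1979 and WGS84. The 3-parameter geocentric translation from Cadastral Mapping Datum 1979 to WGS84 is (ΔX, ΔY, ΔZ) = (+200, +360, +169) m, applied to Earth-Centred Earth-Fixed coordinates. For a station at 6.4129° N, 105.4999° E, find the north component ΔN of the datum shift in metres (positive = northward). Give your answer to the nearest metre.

At φ = 6.4129°, λ = 105.4999°: sin φ = 0.111693, cos φ = 0.993743, sin λ = 0.963631, cos λ = -0.267237.
ΔN = −sin φ cos λ·ΔX − sin φ sin λ·ΔY + cos φ·ΔZ = −(0.111693)(-0.267237)(200) − (0.111693)(0.963631)(360) + (0.993743)(169) = 135.17 m.

ΔN = 135 m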